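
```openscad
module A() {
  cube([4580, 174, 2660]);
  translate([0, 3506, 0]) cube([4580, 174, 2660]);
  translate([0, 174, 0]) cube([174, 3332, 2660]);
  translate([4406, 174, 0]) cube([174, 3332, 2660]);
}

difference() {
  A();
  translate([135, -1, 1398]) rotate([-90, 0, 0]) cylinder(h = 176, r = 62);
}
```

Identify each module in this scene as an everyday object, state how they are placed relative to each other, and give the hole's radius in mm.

The subtracted cylinder has r = 62 mm.

A is a house frame. The house frame has a circular hole through its front wall. The hole's radius is 62 mm.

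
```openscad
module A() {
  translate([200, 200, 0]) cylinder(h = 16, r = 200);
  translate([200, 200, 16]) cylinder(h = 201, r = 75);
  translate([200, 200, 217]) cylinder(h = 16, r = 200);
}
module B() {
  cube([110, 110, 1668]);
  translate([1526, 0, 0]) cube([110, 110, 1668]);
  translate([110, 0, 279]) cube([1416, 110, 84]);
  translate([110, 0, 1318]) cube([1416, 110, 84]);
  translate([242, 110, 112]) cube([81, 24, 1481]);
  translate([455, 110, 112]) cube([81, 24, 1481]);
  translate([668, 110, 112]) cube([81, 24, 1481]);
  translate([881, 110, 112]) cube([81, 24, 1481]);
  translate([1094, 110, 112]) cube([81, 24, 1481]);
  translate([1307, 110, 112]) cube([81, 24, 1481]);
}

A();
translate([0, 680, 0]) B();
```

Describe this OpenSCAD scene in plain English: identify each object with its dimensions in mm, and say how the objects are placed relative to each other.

A is a spool: two coaxial disc flanges of radius 200 mm and thickness 16 mm, joined by a core cylinder of radius 75 mm and height 201 mm. The lower flange rests on z = 0 and the three cylinders share a vertical axis.

B is a fence section. Two 110×110 mm posts, 1668 mm tall, stand on the floor with a clear span of 1416 mm between their inner faces. Two horizontal rails of 110×84 mm section span the gap between the posts with their undersides at z = 279 mm and z = 1318 mm, flush with the posts' −y face. 6 pickets, each 81 mm wide, 24 mm thick and 1481 mm tall, are fixed to the +y face of the rails with their bottoms at z = 112 mm, evenly spaced across the span with equal gaps (rounded down to the nearest mm) at the −x end and between each pair — any rounding remainder accumulates at the +x end.

The fence section is on the floor beside the spool on its +y side.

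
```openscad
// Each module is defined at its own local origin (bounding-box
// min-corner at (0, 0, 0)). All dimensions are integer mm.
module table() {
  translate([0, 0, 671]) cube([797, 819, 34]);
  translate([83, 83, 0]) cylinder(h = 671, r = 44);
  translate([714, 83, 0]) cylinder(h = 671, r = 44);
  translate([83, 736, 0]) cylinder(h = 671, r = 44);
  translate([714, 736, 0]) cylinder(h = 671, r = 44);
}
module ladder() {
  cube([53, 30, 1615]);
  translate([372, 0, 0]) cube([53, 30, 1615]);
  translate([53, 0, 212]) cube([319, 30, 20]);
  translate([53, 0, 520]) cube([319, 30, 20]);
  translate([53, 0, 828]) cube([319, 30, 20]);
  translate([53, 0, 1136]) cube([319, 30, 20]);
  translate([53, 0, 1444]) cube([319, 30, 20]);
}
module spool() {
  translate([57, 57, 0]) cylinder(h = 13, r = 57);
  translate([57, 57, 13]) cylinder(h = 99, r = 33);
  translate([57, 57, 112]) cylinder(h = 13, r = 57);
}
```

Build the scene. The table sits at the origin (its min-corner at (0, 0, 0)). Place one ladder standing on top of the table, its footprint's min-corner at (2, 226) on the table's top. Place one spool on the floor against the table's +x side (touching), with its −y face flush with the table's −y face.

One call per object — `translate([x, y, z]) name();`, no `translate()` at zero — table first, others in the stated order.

table();
translate([2, 226, 705]) ladder();
translate([797, 0, 0]) spool();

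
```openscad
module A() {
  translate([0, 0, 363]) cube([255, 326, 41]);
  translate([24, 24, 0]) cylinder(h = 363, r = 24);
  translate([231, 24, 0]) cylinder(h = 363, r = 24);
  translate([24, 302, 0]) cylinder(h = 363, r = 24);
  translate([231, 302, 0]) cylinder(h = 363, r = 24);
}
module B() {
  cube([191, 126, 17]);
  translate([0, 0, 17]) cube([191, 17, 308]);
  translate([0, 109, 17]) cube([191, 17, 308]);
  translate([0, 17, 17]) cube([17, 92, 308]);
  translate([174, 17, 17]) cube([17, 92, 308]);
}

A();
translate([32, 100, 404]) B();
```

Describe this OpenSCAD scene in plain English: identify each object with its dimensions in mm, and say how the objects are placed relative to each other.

A is a simple wooden stool: a rectangular seat 255 mm (x) by 326 mm (y), 41 mm thick, top face at z = 404 mm, on four round legs, each 48 mm in diameter. The legs rest on z = 0, each leg's axis is inset half a diameter from the nearest pair of seat edges (so the leg's bounding box is flush with the corner).

B is an open storage box with external size 191×126×325 mm and wall thickness 17 mm (the base is also 17 mm thick). The base covers the whole footprint; the four walls stand on the base, with the y-facing walls full-width and the x-facing walls fitting between their inner faces.

The open box is on top of the stool, centred.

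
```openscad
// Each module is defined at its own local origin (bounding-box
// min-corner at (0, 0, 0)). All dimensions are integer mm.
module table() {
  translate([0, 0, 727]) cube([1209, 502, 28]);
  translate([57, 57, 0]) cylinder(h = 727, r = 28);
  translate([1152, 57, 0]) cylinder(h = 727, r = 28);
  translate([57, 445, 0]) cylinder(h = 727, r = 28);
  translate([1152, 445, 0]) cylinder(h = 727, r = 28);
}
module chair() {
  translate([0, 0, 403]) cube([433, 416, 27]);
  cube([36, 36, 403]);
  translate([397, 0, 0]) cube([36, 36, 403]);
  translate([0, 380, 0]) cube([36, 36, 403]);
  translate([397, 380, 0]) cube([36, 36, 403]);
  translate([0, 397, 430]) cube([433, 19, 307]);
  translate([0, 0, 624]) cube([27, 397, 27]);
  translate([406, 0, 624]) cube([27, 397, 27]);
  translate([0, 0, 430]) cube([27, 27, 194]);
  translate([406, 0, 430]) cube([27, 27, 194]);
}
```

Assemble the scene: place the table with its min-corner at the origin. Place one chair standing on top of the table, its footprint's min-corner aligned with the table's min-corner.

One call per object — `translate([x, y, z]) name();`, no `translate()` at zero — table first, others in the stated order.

table();
translate([0, 0, 755]) chair();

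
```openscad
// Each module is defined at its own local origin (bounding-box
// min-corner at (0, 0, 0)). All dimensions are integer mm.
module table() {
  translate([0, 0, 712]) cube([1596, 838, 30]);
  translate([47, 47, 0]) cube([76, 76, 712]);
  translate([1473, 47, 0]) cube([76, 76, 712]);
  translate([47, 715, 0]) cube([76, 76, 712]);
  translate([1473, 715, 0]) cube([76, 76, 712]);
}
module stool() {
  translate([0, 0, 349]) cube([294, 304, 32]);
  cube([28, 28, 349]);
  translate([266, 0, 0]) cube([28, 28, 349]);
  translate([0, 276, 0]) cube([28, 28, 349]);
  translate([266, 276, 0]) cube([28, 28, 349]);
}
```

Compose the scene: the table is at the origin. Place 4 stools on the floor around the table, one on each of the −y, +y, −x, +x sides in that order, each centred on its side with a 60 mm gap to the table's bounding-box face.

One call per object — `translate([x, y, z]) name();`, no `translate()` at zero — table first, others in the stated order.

table();
translate([651, -364, 0]) stool();
translate([651, 898, 0]) stool();
translate([-354, 267, 0]) stool();
translate([1656, 267, 0]) stool();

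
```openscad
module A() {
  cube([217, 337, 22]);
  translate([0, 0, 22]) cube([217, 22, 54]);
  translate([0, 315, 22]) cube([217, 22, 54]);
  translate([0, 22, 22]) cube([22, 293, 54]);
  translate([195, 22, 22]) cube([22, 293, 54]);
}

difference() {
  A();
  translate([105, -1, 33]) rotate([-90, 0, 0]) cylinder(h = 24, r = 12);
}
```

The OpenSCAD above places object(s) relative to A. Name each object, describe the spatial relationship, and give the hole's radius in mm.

The subtracted cylinder has r = 12 mm.

A is an open box. The open box has a circular hole through its front wall. The hole's radius is 12 mm.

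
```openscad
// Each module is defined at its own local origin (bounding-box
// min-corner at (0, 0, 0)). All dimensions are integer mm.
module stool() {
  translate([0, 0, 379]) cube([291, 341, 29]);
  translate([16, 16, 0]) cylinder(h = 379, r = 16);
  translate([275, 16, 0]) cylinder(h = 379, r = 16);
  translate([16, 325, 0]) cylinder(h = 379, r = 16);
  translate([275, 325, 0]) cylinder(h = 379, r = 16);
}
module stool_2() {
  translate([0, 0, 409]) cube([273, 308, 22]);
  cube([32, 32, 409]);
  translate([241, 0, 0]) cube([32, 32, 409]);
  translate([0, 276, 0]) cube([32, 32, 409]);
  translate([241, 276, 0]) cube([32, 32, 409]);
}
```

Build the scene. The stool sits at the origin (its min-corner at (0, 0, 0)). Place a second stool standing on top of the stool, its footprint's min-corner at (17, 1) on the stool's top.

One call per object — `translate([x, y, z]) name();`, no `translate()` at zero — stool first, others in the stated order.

stool();
translate([17, 1, 408]) stool_2();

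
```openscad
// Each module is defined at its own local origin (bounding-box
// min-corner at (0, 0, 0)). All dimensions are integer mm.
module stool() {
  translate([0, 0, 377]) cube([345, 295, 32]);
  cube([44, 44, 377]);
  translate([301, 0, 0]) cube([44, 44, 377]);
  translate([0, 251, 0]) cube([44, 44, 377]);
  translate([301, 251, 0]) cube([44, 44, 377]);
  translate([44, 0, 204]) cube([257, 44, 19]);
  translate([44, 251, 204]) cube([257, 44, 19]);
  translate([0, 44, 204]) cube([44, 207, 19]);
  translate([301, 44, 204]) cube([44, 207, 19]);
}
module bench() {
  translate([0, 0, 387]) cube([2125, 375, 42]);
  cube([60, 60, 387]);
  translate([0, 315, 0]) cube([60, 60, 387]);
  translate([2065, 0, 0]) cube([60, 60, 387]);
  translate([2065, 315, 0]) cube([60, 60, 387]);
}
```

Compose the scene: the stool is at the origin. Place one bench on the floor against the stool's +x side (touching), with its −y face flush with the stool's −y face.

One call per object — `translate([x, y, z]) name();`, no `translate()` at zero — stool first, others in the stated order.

stool();
translate([345, 0, 0]) bench();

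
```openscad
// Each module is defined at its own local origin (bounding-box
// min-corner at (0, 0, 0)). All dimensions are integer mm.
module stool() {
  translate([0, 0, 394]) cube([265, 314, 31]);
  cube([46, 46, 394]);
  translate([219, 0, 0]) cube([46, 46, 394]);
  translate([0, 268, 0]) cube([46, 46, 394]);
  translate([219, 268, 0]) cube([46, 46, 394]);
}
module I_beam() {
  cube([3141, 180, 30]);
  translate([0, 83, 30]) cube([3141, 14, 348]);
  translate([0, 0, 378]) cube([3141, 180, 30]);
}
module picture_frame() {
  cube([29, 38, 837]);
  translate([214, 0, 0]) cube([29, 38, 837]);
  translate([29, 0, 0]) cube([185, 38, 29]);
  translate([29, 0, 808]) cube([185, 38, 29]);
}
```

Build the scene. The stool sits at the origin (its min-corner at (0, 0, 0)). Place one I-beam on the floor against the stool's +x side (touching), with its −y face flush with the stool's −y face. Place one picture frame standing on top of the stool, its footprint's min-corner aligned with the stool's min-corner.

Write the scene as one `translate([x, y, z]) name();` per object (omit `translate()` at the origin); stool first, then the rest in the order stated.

stool();
translate([265, 0, 0]) I_beam();
translate([0, 0, 425]) picture_frame();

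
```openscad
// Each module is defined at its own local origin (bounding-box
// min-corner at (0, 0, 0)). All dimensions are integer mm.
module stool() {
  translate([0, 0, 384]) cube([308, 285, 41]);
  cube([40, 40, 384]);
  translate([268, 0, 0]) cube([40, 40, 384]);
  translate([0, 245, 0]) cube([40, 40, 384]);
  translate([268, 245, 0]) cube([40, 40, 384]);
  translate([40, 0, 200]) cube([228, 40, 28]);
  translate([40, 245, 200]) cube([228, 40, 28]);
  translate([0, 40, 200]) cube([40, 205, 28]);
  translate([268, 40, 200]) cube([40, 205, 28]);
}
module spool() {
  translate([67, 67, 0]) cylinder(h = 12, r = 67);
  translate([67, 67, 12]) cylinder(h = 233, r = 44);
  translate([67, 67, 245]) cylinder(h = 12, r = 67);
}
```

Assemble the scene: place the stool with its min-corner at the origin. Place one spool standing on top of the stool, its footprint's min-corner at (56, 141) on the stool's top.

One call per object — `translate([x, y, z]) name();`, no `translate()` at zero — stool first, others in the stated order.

stool();
translate([56, 141, 425]) spool();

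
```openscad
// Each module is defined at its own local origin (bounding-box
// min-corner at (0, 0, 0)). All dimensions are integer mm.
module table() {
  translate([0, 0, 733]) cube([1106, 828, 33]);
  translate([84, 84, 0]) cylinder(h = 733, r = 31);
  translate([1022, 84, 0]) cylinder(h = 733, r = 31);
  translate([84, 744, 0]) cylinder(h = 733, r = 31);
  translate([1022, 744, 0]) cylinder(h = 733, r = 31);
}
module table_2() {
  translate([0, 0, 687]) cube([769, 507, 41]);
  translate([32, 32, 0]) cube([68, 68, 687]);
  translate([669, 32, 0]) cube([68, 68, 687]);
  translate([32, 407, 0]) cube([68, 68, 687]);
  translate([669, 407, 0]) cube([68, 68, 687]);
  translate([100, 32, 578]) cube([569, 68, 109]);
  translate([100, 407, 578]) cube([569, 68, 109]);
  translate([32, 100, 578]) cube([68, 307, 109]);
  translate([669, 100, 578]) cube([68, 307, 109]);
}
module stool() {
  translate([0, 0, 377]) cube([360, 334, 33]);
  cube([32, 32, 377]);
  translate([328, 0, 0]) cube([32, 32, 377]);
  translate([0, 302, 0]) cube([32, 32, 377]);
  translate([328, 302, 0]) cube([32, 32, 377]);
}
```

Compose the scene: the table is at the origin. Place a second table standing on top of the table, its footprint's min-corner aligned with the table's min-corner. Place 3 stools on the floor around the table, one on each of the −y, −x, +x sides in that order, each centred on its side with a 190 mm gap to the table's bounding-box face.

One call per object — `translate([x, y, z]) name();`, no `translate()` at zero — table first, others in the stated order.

table();
translate([0, 0, 766]) table_2();
translate([373, -524, 0]) stool();
translate([-550, 247, 0]) stool();
translate([1296, 247, 0]) stool();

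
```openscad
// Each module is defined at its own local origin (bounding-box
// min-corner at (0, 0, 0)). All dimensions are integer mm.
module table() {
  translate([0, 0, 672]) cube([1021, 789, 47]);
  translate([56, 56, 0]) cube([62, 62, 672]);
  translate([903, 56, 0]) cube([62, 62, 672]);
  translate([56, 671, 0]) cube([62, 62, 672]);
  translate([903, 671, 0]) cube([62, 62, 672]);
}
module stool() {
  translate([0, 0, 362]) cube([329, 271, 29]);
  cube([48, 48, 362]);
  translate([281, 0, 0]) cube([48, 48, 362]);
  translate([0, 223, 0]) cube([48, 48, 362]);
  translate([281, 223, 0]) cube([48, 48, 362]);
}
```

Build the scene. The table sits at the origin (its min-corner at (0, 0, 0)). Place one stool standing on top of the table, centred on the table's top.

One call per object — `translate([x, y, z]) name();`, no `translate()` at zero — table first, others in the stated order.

table();
translate([346, 259, 719]) stool();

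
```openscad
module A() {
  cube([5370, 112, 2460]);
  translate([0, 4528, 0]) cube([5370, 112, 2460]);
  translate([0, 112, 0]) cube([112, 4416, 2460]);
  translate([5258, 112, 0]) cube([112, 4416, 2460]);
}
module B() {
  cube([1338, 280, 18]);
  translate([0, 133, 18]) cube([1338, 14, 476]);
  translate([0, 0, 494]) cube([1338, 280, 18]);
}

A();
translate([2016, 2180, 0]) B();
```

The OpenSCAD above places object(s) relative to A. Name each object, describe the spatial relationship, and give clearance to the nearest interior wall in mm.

Clearances: x = 1904, y = 2068; minimum 1904 mm.

A is a house frame. B is an I-beam. The I-beam sits inside the house frame, centred. The clearance to the nearest interior wall is 1904 mm.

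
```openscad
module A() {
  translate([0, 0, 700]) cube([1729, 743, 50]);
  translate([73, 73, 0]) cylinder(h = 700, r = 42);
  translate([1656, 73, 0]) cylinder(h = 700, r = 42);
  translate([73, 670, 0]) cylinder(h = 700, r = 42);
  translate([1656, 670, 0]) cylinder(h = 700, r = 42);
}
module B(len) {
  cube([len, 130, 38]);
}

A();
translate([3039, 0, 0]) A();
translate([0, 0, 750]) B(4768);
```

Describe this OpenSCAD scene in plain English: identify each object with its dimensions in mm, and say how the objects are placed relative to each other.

A is a table with a 1729×743 mm rectangular top, 50 mm thick, top surface at z = 750 mm, supported by four round legs of 84 mm diameter, each leg's bounding box inset 31 mm from the nearest pair of top edges, running from the floor.

B is a rectangular beam 4768 mm long (x), 130 mm deep (y), 38 mm thick (z).

The beam spans the tops of two tables placed 1310 mm apart, resting at z = 750 mm.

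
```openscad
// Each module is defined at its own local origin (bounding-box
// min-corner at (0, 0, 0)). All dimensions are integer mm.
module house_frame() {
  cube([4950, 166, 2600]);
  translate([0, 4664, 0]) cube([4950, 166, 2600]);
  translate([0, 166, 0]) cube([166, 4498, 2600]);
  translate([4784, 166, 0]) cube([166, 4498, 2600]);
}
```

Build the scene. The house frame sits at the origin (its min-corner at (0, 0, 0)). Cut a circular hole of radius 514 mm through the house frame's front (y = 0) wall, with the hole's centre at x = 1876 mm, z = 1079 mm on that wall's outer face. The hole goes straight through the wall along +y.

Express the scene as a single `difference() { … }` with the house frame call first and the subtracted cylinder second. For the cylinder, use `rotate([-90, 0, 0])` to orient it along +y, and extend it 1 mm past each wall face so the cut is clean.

difference() {
  house_frame();
  translate([1876, -1, 1079]) rotate([-90, 0, 0]) cylinder(h = 168, r = 514);
}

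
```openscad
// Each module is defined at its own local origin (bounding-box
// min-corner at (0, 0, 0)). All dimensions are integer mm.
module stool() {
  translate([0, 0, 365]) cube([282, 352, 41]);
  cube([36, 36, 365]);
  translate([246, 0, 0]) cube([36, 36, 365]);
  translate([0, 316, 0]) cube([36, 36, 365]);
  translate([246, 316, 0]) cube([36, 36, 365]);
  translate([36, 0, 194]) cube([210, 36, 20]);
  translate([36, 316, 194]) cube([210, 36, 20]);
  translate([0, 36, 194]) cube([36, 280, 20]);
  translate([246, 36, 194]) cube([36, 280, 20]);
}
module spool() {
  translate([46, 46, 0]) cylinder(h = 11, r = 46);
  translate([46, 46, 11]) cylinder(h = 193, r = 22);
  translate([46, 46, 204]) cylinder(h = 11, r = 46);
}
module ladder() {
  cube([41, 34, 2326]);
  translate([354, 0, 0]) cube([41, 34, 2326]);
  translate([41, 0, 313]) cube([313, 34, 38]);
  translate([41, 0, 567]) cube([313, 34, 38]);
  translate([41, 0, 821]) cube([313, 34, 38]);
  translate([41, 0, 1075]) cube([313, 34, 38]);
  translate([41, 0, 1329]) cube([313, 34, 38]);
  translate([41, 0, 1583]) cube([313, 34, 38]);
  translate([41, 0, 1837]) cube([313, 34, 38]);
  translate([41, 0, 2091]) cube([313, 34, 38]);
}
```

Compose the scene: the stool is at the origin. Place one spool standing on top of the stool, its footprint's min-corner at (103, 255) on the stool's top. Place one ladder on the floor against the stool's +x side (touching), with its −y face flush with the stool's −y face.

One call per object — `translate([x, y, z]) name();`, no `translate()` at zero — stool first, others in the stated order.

stool();
translate([103, 255, 406]) spool();
translate([282, 0, 0]) ladder();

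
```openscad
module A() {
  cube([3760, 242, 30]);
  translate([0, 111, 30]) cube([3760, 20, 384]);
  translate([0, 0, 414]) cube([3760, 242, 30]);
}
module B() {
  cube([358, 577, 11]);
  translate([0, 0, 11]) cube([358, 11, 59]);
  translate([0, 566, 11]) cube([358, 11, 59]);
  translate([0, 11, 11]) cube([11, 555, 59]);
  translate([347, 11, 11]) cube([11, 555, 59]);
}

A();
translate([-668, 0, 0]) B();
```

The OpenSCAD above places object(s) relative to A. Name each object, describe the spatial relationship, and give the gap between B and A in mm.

The open box's nearest face is 310 mm from the I-beam's −x face.

A is an I-beam. B is an open box. The open box is on the floor beside the I-beam on its −x side. The gap between the open box and the I-beam is 310 mm.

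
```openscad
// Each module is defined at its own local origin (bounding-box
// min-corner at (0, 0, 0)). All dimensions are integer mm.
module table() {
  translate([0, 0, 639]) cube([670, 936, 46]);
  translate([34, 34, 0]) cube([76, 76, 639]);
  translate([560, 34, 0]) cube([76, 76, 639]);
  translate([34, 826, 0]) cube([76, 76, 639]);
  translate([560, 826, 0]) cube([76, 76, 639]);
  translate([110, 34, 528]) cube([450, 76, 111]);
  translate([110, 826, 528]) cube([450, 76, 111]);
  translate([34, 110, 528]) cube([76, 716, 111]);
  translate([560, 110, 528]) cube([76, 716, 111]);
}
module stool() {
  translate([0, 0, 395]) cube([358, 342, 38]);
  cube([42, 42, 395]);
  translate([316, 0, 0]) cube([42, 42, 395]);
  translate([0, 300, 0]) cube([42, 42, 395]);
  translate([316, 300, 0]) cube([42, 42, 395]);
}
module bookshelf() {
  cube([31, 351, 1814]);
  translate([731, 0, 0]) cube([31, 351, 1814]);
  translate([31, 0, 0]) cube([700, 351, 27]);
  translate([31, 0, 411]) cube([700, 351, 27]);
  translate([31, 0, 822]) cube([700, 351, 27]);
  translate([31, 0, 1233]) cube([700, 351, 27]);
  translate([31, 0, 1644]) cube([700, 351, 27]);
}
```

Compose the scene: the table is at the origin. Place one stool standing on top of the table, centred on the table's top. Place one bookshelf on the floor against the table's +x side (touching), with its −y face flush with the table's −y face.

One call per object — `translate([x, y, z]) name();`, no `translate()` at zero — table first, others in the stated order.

table();
translate([156, 297, 685]) stool();
translate([670, 0, 0]) bookshelf();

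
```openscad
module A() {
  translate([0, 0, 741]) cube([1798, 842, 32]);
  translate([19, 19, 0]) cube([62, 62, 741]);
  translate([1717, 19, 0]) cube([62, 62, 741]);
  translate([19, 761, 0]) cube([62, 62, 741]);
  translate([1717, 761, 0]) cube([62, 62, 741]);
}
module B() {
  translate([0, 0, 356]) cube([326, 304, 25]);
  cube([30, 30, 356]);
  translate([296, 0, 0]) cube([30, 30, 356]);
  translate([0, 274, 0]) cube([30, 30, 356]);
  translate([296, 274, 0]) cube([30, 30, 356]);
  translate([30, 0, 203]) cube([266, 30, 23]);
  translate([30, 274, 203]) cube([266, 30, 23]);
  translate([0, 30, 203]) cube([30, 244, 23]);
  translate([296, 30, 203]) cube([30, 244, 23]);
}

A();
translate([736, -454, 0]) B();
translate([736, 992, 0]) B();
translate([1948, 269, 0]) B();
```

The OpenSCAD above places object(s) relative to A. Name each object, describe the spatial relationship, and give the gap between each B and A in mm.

Each stool's nearest face is 150 mm from the table's bounding box.

A is a table. B is a stool. Three stools sit around the table at the −y, +y, +x sides. The gap between each stool and the table is 150 mm.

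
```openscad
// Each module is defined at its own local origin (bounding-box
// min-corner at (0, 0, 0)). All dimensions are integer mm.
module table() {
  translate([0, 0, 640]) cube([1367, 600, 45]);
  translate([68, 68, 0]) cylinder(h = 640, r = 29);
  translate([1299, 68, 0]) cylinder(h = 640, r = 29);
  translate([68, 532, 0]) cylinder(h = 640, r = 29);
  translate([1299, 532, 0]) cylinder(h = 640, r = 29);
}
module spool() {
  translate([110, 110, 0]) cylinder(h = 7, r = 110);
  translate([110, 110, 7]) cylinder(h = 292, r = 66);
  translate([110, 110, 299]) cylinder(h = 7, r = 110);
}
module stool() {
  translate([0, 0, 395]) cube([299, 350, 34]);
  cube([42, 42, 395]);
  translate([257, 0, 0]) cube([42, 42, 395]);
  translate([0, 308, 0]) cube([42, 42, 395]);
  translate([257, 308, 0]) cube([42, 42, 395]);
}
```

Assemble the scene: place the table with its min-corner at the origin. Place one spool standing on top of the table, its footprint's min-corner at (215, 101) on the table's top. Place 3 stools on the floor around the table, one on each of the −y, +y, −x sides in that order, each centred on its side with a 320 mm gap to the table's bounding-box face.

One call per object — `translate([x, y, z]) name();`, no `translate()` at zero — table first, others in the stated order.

table();
translate([215, 101, 685]) spool();
translate([534, -670, 0]) stool();
translate([534, 920, 0]) stool();
translate([-619, 125, 0]) stool();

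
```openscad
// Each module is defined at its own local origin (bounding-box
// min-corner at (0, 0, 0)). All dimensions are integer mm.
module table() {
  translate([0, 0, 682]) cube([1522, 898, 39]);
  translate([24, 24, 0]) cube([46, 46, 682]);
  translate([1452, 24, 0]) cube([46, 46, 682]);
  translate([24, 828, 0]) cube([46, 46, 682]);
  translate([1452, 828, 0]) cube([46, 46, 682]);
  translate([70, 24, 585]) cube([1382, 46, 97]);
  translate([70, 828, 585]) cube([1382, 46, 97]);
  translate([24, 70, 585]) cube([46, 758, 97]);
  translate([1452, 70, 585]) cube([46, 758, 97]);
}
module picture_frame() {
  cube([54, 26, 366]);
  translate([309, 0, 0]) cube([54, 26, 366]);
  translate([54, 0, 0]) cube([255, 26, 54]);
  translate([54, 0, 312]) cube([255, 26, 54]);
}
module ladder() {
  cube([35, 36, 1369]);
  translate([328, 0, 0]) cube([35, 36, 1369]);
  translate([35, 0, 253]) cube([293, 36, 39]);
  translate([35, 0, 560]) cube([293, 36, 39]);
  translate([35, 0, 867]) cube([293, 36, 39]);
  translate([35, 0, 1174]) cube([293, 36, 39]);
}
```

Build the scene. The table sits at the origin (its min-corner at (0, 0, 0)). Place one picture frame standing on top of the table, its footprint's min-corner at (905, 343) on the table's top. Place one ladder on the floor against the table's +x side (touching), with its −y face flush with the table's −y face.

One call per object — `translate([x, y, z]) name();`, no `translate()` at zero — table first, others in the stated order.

table();
translate([905, 343, 721]) picture_frame();
translate([1522, 0, 0]) ladder();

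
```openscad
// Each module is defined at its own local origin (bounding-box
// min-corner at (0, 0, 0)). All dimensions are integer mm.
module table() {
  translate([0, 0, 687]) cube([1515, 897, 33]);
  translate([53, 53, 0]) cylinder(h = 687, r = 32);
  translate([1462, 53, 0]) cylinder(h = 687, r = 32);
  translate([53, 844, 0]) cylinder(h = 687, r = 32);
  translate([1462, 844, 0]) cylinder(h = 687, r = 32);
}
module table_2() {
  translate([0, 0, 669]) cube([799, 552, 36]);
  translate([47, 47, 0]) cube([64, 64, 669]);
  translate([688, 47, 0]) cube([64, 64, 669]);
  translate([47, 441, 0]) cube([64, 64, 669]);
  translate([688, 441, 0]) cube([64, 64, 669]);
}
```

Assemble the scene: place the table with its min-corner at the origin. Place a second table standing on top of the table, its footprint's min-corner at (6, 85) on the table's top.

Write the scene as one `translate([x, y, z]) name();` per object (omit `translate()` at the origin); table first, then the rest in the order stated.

table();
translate([6, 85, 720]) table_2();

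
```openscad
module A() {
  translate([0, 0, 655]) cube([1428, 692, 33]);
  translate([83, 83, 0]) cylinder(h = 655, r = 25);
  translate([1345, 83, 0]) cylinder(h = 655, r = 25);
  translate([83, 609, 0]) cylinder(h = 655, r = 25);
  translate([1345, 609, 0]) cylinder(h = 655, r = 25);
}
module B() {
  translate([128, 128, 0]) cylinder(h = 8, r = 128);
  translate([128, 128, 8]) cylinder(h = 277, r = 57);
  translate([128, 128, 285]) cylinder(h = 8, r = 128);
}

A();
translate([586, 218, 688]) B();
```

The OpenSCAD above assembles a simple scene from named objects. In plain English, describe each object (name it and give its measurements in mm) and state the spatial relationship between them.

A is a table with a 1428×692 mm rectangular top, 33 mm thick, top surface at z = 688 mm, supported by four round legs of 50 mm diameter, each leg's bounding box inset 58 mm from the nearest pair of top edges, running from the floor.

B is a spool: two coaxial disc flanges of radius 128 mm and thickness 8 mm, joined by a core cylinder of radius 57 mm and height 277 mm. The lower flange rests on z = 0 and the three cylinders share a vertical axis.

The spool is on top of the table, centred.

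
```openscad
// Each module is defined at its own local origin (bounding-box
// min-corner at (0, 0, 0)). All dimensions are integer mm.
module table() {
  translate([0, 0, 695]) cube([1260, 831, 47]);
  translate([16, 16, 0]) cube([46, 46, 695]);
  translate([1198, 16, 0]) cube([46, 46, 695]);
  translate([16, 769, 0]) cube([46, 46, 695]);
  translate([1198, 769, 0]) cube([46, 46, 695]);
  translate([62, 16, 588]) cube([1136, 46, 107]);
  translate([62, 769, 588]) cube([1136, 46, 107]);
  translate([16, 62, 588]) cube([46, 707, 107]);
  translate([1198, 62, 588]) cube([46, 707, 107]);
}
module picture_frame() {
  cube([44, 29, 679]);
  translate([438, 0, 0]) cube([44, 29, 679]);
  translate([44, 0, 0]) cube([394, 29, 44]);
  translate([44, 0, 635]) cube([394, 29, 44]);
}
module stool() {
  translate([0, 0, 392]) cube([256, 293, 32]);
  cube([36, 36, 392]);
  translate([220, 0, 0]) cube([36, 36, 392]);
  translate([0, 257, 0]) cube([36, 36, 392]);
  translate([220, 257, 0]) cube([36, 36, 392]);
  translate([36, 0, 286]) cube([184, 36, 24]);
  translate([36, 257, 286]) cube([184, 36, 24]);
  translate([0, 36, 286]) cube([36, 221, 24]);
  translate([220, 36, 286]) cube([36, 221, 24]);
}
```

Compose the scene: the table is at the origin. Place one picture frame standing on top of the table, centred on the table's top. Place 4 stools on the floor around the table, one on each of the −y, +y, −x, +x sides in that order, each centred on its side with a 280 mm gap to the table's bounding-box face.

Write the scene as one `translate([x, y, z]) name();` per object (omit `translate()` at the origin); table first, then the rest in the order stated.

table();
translate([389, 401, 742]) picture_frame();
translate([502, -573, 0]) stool();
translate([502, 1111, 0]) stool();
translate([-536, 269, 0]) stool();
translate([1540, 269, 0]) stool();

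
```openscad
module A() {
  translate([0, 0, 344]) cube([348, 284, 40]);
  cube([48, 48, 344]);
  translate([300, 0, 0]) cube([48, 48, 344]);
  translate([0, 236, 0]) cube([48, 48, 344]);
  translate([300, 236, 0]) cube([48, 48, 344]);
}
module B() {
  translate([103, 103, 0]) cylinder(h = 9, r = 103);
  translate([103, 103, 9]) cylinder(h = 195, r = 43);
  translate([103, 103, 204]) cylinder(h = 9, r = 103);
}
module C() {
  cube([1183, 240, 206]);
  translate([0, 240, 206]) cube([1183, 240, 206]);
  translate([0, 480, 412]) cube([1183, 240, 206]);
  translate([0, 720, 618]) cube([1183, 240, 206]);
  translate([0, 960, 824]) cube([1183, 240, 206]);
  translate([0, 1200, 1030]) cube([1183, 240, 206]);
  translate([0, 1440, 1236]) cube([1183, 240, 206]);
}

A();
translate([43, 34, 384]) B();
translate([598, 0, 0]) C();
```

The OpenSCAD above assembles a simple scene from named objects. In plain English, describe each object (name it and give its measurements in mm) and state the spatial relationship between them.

A is a simple wooden stool: a rectangular seat 348 mm (x) by 284 mm (y), 40 mm thick, top face at z = 384 mm, on four square legs, each 48×48 mm in cross-section. The legs rest on z = 0, each flush with a corner of the seat.

B is a spool: two coaxial disc flanges of radius 103 mm and thickness 9 mm, joined by a core cylinder of radius 43 mm and height 195 mm. The lower flange rests on z = 0 and the three cylinders share a vertical axis.

C is a run of 7 identical solid stair steps. Each tread is 1183×240 mm and each step block is 206 mm high. Step 1 rests on the floor; step k is offset from step 1 by (k−1)×240 mm in y and (k−1)×206 mm in z.

The spool is on top of the stool. The staircase is on the floor beside the stool on its +x side.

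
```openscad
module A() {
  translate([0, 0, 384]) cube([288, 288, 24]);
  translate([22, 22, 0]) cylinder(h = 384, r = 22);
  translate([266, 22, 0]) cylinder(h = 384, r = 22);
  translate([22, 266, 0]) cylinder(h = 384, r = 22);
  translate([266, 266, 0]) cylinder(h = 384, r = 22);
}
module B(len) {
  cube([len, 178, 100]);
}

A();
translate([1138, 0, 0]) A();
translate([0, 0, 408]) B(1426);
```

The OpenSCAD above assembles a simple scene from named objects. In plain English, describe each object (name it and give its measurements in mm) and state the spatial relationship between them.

A is a four-legged stool. The seat is 288×288 mm, 24 mm thick, top at z = 408 mm. It stands on four round legs, each 44 mm in diameter, from z = 0 to the seat underside, each leg's axis is inset half a diameter from the nearest pair of seat edges (so the leg's bounding box is flush with the corner).

B is a rectangular beam 1426 mm long (x), 178 mm deep (y), 100 mm thick (z).

The beam spans the tops of two stools placed 850 mm apart, resting at z = 408 mm.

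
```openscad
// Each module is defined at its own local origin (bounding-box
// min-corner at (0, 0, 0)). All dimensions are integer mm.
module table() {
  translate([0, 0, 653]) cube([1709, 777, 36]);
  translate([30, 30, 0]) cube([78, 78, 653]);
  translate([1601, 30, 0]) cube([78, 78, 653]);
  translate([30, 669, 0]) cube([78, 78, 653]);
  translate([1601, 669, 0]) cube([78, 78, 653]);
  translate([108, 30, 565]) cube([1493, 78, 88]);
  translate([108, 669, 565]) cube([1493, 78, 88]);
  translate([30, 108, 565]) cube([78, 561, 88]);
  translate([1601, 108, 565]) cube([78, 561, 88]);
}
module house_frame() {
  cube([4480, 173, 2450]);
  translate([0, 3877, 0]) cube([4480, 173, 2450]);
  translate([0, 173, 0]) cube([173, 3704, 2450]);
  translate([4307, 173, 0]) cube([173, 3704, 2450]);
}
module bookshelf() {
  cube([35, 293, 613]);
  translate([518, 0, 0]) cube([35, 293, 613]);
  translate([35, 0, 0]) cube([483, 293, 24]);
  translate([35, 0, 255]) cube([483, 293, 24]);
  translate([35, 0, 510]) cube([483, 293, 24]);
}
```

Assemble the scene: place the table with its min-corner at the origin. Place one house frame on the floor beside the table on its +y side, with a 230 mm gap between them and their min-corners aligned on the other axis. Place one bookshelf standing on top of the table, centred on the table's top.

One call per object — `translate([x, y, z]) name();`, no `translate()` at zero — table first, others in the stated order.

table();
translate([0, 1007, 0]) house_frame();
translate([578, 242, 689]) bookshelf();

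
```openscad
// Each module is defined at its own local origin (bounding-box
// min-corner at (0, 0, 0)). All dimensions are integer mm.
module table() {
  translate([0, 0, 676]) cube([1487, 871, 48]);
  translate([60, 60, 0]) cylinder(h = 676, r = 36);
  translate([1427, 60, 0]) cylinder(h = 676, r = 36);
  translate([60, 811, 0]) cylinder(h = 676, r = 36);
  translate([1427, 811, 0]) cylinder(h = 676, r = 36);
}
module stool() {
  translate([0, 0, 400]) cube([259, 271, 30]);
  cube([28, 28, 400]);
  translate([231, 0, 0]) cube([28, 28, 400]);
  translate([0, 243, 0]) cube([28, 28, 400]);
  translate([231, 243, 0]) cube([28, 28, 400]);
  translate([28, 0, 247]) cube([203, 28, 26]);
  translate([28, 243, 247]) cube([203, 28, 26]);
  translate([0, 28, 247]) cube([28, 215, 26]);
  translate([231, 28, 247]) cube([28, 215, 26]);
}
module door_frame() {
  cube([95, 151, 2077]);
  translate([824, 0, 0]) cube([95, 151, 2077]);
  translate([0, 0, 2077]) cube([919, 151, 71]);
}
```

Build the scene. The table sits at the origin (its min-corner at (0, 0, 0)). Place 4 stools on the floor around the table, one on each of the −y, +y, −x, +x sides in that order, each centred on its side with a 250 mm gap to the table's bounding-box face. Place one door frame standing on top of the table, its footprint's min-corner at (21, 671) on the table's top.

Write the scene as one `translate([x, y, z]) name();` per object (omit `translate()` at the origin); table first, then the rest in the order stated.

table();
translate([614, -521, 0]) stool();
translate([614, 1121, 0]) stool();
translate([-509, 300, 0]) stool();
translate([1737, 300, 0]) stool();
translate([21, 671, 724]) door_frame();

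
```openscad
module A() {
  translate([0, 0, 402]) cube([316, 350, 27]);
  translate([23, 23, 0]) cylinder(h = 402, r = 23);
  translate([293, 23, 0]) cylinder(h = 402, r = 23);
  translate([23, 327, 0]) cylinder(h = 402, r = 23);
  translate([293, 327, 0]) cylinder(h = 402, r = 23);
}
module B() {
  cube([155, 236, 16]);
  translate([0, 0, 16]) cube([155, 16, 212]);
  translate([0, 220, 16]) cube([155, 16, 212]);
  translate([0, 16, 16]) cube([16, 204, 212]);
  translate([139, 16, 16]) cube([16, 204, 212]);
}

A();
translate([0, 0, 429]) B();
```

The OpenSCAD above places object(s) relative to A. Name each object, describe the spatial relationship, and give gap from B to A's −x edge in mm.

A is a stool. B is an open box. The open box is on top of the stool. The gap from the open box to the stool's −x edge is 0 mm.

The open box's min-x is at 0; the stool's min-x is 0; gap = 0 mm.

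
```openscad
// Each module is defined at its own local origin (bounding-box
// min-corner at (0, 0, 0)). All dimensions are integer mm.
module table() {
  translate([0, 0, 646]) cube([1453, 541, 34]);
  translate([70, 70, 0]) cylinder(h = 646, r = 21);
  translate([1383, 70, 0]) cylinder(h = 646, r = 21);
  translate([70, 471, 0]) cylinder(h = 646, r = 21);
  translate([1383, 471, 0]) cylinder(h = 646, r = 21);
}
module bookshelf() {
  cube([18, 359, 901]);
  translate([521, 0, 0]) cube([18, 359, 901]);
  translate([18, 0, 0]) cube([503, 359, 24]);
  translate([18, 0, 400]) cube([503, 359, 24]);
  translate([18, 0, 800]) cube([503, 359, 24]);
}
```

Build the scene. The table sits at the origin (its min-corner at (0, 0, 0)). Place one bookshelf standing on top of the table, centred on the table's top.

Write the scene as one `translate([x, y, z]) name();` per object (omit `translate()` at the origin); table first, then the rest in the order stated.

table();
translate([457, 91, 680]) bookshelf();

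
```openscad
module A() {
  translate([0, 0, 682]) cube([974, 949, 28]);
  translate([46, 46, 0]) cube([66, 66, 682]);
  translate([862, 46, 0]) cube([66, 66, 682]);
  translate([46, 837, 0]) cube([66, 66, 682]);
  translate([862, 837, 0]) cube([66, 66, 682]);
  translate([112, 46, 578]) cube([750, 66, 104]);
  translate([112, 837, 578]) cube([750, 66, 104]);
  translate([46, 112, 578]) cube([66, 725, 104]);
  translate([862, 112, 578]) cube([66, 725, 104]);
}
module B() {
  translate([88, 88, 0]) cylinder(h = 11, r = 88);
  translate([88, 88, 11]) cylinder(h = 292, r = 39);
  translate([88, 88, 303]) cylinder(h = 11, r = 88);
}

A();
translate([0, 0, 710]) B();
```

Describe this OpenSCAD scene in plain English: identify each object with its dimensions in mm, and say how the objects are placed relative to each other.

A is a table: top 974 mm (x) × 949 mm (y), 28 mm thick, upper face at z = 710 mm, on four 66×66 mm square legs, each inset 46 mm from the nearest pair of top edges, running from z = 0 to the bottom of the top. Four apron rails, 66 mm thick and 104 mm tall, run between adjacent legs with their top edges flush with the underside of the top and their outer faces flush with the legs' outer faces.

B is a spool: two coaxial disc flanges of radius 88 mm and thickness 11 mm, joined by a core cylinder of radius 39 mm and height 292 mm. The lower flange rests on z = 0 and the three cylinders share a vertical axis.

The spool is on top of the table.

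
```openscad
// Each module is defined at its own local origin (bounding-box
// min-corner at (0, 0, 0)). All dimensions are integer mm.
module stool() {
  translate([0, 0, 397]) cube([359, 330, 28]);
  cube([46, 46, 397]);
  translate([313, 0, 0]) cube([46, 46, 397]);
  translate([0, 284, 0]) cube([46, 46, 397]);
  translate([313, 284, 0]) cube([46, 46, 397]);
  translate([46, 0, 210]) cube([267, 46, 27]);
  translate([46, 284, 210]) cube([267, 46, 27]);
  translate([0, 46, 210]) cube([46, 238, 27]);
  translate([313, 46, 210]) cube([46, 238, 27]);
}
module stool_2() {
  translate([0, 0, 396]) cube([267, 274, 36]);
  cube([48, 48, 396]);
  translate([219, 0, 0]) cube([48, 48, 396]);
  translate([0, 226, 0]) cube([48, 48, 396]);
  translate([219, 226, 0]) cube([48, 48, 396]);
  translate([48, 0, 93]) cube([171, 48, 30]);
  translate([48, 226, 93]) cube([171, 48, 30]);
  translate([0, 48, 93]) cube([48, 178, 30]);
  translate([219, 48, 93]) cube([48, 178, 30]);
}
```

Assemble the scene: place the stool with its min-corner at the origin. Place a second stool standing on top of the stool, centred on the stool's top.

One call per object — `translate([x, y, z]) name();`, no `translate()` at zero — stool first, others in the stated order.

stool();
translate([46, 28, 425]) stool_2();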